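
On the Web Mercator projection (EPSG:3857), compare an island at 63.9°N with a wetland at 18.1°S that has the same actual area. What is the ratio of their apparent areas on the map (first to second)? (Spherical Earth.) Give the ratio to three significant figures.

On Mercator, area is exaggerated by sec²φ = 1/cos²φ.
At 63.9°: sec²(63.9°) = 1/0.4399² = 5.167.
At 18.1°: sec²(18.1°) = 1/0.9505² = 1.107.
Ratio = 5.167/1.107 = cos²(18.1°)/cos²(63.9°) ≈ 4.67.

4.67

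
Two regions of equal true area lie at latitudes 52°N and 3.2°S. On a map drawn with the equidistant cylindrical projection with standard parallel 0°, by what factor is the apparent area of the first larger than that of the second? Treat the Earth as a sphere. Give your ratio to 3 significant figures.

1.62

For the equirectangular projection with φ₀ = 0 (plate carrée), h = 1 along meridians and k = sec φ along parallels.
Areal scale at 52°: h·k = 1.000 × 1.624 = 1.624.
Areal scale at 3.2°: h·k = 1.000 × 1.002 = 1.002.
Ratio = 1.624/1.002 ≈ 1.62.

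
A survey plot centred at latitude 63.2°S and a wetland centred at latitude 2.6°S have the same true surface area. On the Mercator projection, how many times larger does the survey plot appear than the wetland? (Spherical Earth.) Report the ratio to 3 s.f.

4.91

Mercator areal scale is sec²φ.
At 63.2°: sec²(63.2°) = 1/0.4509² = 4.919.
At 2.6°: sec²(2.6°) = 1/0.9990² = 1.002.
Ratio = 4.919/1.002 = cos²(2.6°)/cos²(63.2°) ≈ 4.91.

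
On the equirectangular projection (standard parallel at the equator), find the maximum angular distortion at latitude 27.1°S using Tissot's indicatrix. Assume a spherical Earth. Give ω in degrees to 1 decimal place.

6.7°

In the plate carrée (x = Rλ, y = Rφ), meridians are true-scale (h = 1) and parallels are stretched by k = sec φ.
At 27.1°: h = 1.000, k = 1.123; principal scales a = 1.123, b = 1.000.
sin(ω/2) = (a − b)/(a + b) = 0.1233/2.123 = 0.05808, so ω = 2 arcsin(0.05808) ≈ 6.7°.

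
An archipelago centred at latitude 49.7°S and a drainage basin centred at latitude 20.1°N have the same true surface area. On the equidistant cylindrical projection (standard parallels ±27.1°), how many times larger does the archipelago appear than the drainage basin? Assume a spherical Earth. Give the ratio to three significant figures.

The equidistant cylindrical projection with φ₀ = 27.1° has h = 1 (meridians true) and k = cos φ₀ / cos φ along parallels.
Areal scale at 49.7°: h·k = 1.000 × 1.376 = 1.376.
Areal scale at 20.1°: h·k = 1.000 × 0.9479 = 0.9479.
Ratio = 1.376/0.9479 ≈ 1.45.

1.45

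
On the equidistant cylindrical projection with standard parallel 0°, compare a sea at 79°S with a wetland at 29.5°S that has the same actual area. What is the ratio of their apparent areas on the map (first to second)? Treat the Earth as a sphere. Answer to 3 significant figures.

4.56

In the plate carrée (x = Rλ, y = Rφ), meridians are true-scale (h = 1) and parallels are stretched by k = sec φ.
Areal scale at 79°: h·k = 1.000 × 5.241 = 5.241.
Areal scale at 29.5°: h·k = 1.000 × 1.149 = 1.149.
Ratio = 5.241/1.149 ≈ 4.56.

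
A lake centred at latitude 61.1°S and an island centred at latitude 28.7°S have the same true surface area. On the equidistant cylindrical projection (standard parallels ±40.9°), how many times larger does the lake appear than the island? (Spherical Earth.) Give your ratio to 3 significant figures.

In the equirectangular projection with standard parallel φ₀ = 40.9° (x = Rλ cos φ₀, y = Rφ), meridians are true-scale (h = 1) and the parallel scale is k = cos φ₀ / cos φ.
Areal scale at 61.1°: h·k = 1.000 × 1.564 = 1.564.
Areal scale at 28.7°: h·k = 1.000 × 0.8617 = 0.8617.
Ratio = 1.564/0.8617 ≈ 1.81.

1.81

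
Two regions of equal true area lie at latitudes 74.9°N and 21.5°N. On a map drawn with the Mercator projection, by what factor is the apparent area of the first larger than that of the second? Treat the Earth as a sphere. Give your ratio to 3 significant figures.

Mercator areal scale is sec²φ.
At 74.9°: sec²(74.9°) = 1/0.2605² = 14.74.
At 21.5°: sec²(21.5°) = 1/0.9304² = 1.155.
Ratio = 14.74/1.155 = cos²(21.5°)/cos²(74.9°) ≈ 12.8.

12.8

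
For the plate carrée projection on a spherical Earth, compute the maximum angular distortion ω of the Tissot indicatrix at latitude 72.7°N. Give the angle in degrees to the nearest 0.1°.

For the equirectangular projection with φ₀ = 0 (plate carrée), h = 1 along meridians and k = sec φ along parallels.
At 72.7°: h = 1.000, k = 3.363; principal scales a = 3.363, b = 1.000.
sin(ω/2) = (a − b)/(a + b) = 2.363/4.363 = 0.5416, so ω = 2 arcsin(0.5416) ≈ 65.6°.

65.6°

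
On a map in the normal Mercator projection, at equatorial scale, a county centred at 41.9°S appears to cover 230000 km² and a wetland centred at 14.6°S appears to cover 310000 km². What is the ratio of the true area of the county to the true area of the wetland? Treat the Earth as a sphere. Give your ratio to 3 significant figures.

0.439

Mercator's areal exaggeration is sec²φ; hence true area = (apparent area) · cos²φ.
True area of county: 230000 × cos²(41.9°) = 230000 × 0.5540 = 127400 km².
True area of wetland: 310000 × cos²(14.6°) = 310000 × 0.9365 = 290300 km².
Ratio = 127400 / 290300 ≈ 0.439.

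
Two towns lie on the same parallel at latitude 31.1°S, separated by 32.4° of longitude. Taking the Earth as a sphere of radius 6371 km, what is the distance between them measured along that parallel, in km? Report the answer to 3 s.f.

Arc length along a parallel = R cos φ · Δλ (with Δλ in radians).
= 6371 × cos 31.1° × (32.4° × π/180) = 6371 × 0.8563 × 0.5655 ≈ 3080 km.

3080 km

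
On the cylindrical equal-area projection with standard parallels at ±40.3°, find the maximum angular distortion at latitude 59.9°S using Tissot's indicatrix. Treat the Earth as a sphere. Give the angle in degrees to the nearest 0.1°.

Cylindrical equal-area (φ₀ = 40.3°): h = cos φ / cos 40.3° along meridians, k = cos 40.3° / cos φ along parallels; h·k = 1.
At 59.9°: h = 0.6576, k = 1.521; principal scales a = 1.521, b = 0.6576.
sin(ω/2) = (a − b)/(a + b) = 0.8632/2.178 = 0.3963, so ω = 2 arcsin(0.3963) ≈ 46.7°.

46.7°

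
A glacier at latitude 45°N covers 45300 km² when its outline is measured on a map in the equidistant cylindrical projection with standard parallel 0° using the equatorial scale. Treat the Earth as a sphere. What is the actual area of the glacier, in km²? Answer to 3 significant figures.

For the equirectangular projection with φ₀ = 0 (plate carrée), h = 1 along meridians and k = sec φ along parallels.
Areal scale = h·k = 1 × sec φ; at 45°, h = 1.000, k = 1.414, so h·k = 1.414.
True area = apparent / (areal scale) = 45300 / 1.414 ≈ 32000 km².

32000 km²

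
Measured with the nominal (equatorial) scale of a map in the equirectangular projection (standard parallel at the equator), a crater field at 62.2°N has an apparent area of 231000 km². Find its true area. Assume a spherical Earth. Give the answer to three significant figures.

108000 km²

For the equirectangular projection with φ₀ = 0 (plate carrée), h = 1 along meridians and k = sec φ along parallels.
Areal scale = h·k = 1 × sec φ; at 62.2°, h = 1.000, k = 2.144, so h·k = 2.144.
True area = apparent / (areal scale) = 231000 / 2.144 ≈ 108000 km².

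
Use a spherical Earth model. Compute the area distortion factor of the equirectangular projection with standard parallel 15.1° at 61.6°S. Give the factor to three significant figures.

2.03

In the equirectangular projection with standard parallel φ₀ = 15.1° (x = Rλ cos φ₀, y = Rφ), meridians are true-scale (h = 1) and the parallel scale is k = cos φ₀ / cos φ.
Areal scale = h·k = 1 × cos φ₀ / cos φ; at 61.6°, h = 1.000, k = 2.030, so h·k = 2.030.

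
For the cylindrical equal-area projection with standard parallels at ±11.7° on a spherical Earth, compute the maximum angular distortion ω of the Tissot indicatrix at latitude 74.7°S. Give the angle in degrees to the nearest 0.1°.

Cylindrical equal-area (φ₀ = 11.7°): h = cos φ / cos 11.7° along meridians, k = cos 11.7° / cos φ along parallels; h·k = 1.
At 74.7°: h = 0.2695, k = 3.711; principal scales a = 3.711, b = 0.2695.
sin(ω/2) = (a − b)/(a + b) = 3.441/3.980 = 0.8646, so ω = 2 arcsin(0.8646) ≈ 119.7°.

119.7°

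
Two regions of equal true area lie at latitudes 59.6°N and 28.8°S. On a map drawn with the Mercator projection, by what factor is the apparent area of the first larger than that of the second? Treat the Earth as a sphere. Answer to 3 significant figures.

3.00

Mercator areal scale is sec²φ.
At 59.6°: sec²(59.6°) = 1/0.5060² = 3.905.
At 28.8°: sec²(28.8°) = 1/0.8763² = 1.302.
Ratio = 3.905/1.302 = cos²(28.8°)/cos²(59.6°) ≈ 3.00.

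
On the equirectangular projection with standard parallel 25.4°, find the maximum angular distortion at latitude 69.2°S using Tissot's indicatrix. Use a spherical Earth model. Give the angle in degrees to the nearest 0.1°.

51.7°

With standard parallel φ₀ = 25.4°, the equirectangular projection gives x = Rλ cos φ₀, y = Rφ, so h = 1 and k = cos 25.4° / cos φ.
At 69.2°: h = 1.000, k = 2.544; principal scales a = 2.544, b = 1.000.
sin(ω/2) = (a − b)/(a + b) = 1.544/3.544 = 0.4356, so ω = 2 arcsin(0.4356) ≈ 51.7°.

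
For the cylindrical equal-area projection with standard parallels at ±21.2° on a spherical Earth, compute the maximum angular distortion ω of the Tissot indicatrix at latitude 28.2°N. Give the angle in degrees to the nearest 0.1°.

A cylindrical equal-area projection with standard parallel φ₀ has meridian scale h = cos φ / cos φ₀ and parallel scale k = cos φ₀ / cos φ (so areas are preserved, h·k = 1).
At 28.2°: h = 0.9453, k = 1.058; principal scales a = 1.058, b = 0.9453.
sin(ω/2) = (a − b)/(a + b) = 0.1126/2.003 = 0.05622, so ω = 2 arcsin(0.05622) ≈ 6.4°.

6.4°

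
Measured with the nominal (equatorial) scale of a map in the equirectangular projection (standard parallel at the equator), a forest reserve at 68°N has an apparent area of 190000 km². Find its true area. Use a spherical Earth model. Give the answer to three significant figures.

71200 km²

In the plate carrée (x = Rλ, y = Rφ), meridians are true-scale (h = 1) and parallels are stretched by k = sec φ.
Areal scale = h·k = 1 × sec φ; at 68°, h = 1.000, k = 2.669, so h·k = 2.669.
True area = apparent / (areal scale) = 190000 / 2.669 ≈ 71200 km².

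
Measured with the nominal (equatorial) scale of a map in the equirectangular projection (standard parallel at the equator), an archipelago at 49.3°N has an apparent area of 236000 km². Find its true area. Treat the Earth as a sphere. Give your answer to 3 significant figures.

154000 km²

In the plate carrée (x = Rλ, y = Rφ), meridians are true-scale (h = 1) and parallels are stretched by k = sec φ.
Areal scale = h·k = 1 × sec φ; at 49.3°, h = 1.000, k = 1.534, so h·k = 1.534.
True area = apparent / (areal scale) = 236000 / 1.534 ≈ 154000 km².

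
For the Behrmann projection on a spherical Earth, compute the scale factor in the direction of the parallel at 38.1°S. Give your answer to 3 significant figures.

The Behrmann projection is cylindrical equal-area with φ₀ = 30°. A cylindrical equal-area projection with standard parallel φ₀ has meridian scale h = cos φ / cos φ₀ and parallel scale k = cos φ₀ / cos φ (so areas are preserved, h·k = 1).
k = cos 30° / cos 38.1° = 0.8660/0.7869 = 1.101.

1.10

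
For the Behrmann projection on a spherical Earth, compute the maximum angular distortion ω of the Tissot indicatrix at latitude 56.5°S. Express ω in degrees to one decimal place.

The Behrmann projection is cylindrical equal-area with φ₀ = 30°. A cylindrical equal-area projection with standard parallel φ₀ has meridian scale h = cos φ / cos φ₀ and parallel scale k = cos φ₀ / cos φ (so areas are preserved, h·k = 1).
At 56.5°: h = 0.6373, k = 1.569; principal scales a = 1.569, b = 0.6373.
sin(ω/2) = (a − b)/(a + b) = 0.9317/2.206 = 0.4223, so ω = 2 arcsin(0.4223) ≈ 50.0°.

50.0°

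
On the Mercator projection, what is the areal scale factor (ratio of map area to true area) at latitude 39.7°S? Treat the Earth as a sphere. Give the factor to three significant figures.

The Mercator projection is conformal; its linear scale factor is the same in every direction and equals sec φ = 1/cos φ.
Areal scale = k² = sec²φ = 1/cos²(39.7°) = 1/0.7694² = 1.689.

1.69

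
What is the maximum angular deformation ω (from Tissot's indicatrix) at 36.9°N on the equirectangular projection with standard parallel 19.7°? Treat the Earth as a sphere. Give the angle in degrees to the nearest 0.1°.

9.3°

In the equirectangular projection with standard parallel φ₀ = 19.7° (x = Rλ cos φ₀, y = Rφ), meridians are true-scale (h = 1) and the parallel scale is k = cos φ₀ / cos φ.
At 36.9°: h = 1.000, k = 1.177; principal scales a = 1.177, b = 1.000.
sin(ω/2) = (a − b)/(a + b) = 0.1773/2.177 = 0.08143, so ω = 2 arcsin(0.08143) ≈ 9.3°.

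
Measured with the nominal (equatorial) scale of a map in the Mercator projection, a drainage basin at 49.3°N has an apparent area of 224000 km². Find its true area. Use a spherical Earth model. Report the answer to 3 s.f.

For Mercator, h = k = sec φ (a conformal cylindrical projection has a single point scale, 1/cos φ).
Areal scale = k² = sec²φ = 1/cos²(49.3°) = 1/0.6521² = 2.352.
True area = apparent / (areal scale) = 224000 / 2.352 ≈ 95300 km².

95300 km²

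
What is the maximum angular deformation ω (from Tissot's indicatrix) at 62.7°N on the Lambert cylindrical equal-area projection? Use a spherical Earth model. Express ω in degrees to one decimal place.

The Lambert cylindrical equal-area projection is the cylindrical equal-area projection with its standard parallel at the equator (φ₀ = 0). Cylindrical equal-area (φ₀ = 0°): h = cos φ / cos 0° along meridians, k = cos 0° / cos φ along parallels; h·k = 1.
At 62.7°: h = 0.4586, k = 2.180; principal scales a = 2.180, b = 0.4586.
sin(ω/2) = (a − b)/(a + b) = 1.722/2.639 = 0.6524, so ω = 2 arcsin(0.6524) ≈ 81.4°.

81.4°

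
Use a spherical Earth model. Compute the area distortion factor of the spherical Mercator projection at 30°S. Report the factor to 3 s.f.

1.33

For Mercator, h = k = sec φ (a conformal cylindrical projection has a single point scale, 1/cos φ).
Areal scale = k² = sec²φ = 1/cos²(30°) = 1/0.8660² = 1.333.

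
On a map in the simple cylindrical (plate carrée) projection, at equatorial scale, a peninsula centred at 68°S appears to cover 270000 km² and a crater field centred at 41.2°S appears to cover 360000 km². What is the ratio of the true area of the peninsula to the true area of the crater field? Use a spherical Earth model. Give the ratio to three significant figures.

Plate carrée has h = 1 and k = sec φ, giving areal scale sec φ; true area = (apparent area) · cos φ.
True area of peninsula: 270000 × cos(68°) = 270000 × 0.3746 = 101100 km².
True area of crater field: 360000 × cos(41.2°) = 360000 × 0.7524 = 270900 km².
Ratio = 101100 / 270900 ≈ 0.373.

0.373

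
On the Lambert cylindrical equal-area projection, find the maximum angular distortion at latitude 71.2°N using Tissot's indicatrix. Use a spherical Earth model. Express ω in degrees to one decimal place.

The Lambert cylindrical equal-area projection is the cylindrical equal-area projection with its standard parallel at the equator (φ₀ = 0). A cylindrical equal-area projection with standard parallel φ₀ has meridian scale h = cos φ / cos φ₀ and parallel scale k = cos φ₀ / cos φ (so areas are preserved, h·k = 1).
At 71.2°: h = 0.3223, k = 3.103; principal scales a = 3.103, b = 0.3223.
sin(ω/2) = (a − b)/(a + b) = 2.781/3.425 = 0.8118, so ω = 2 arcsin(0.8118) ≈ 108.6°.

108.6°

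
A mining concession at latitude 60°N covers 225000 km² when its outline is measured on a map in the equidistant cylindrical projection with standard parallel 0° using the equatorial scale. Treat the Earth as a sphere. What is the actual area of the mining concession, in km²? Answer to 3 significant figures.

113000 km²

In the plate carrée (x = Rλ, y = Rφ), meridians are true-scale (h = 1) and parallels are stretched by k = sec φ.
Areal scale = h·k = 1 × sec φ; at 60°, h = 1.000, k = 2.000, so h·k = 2.000.
True area = apparent / (areal scale) = 225000 / 2.000 ≈ 113000 km².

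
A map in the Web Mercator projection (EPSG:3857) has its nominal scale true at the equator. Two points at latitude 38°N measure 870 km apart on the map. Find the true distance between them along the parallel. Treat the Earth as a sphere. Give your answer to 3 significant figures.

686 km

For Mercator, h = k = sec φ (a conformal cylindrical projection has a single point scale, 1/cos φ).
Along the parallel at 38°, map distances are exaggerated by k = sec 38° = 1.269.
True distance = 870 / 1.269 = 870 × cos 38° ≈ 686 km.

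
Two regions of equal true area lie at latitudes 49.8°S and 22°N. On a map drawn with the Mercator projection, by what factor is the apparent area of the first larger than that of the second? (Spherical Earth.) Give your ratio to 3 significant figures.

2.06

On Mercator, area is exaggerated by sec²φ = 1/cos²φ.
At 49.8°: sec²(49.8°) = 1/0.6455² = 2.400.
At 22°: sec²(22°) = 1/0.9272² = 1.163.
Ratio = 2.400/1.163 = cos²(22°)/cos²(49.8°) ≈ 2.06.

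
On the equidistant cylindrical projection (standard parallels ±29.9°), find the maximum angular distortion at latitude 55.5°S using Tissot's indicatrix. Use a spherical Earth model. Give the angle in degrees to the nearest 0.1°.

In the equirectangular projection with standard parallel φ₀ = 29.9° (x = Rλ cos φ₀, y = Rφ), meridians are true-scale (h = 1) and the parallel scale is k = cos φ₀ / cos φ.
At 55.5°: h = 1.000, k = 1.531; principal scales a = 1.531, b = 1.000.
sin(ω/2) = (a − b)/(a + b) = 0.5305/2.531 = 0.2096, so ω = 2 arcsin(0.2096) ≈ 24.2°.

24.2°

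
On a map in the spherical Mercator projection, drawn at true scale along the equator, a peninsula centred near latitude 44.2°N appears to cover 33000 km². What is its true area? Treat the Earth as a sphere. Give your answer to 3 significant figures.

17000 km²

For Mercator, h = k = sec φ (a conformal cylindrical projection has a single point scale, 1/cos φ).
Areal scale = k² = sec²φ = 1/cos²(44.2°) = 1/0.7169² = 1.946.
True area = apparent / (areal scale) = 33000 / 1.946 ≈ 17000 km².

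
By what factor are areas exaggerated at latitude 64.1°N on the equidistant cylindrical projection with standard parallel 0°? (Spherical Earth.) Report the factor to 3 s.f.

For the equirectangular projection with φ₀ = 0 (plate carrée), h = 1 along meridians and k = sec φ along parallels.
Areal scale = h·k = 1 × sec φ; at 64.1°, h = 1.000, k = 2.289, so h·k = 2.289.

2.29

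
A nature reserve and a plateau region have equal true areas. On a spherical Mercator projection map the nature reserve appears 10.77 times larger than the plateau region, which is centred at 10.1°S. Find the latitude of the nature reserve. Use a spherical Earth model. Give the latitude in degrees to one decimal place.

On Mercator, (apparent₁)/(apparent₂) = sec²φ₁ / sec²φ₂ when true areas are equal.
cos²φ₂ / cos²φ₁ = 10.77  ⇒  cos φ₁ = cos 10.1° / √10.77 = 0.9845/3.282 = 0.3000.
φ₁ = arccos(0.3000) ≈ 72.5°.

72.5°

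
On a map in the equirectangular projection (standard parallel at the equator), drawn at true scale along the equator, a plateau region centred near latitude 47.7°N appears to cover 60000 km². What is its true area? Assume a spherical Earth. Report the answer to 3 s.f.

Plate carrée maps x = Rλ, y = Rφ. The meridian scale is h = 1 and the parallel scale is k = 1/cos φ = sec φ.
Areal scale = h·k = 1 × sec φ; at 47.7°, h = 1.000, k = 1.486, so h·k = 1.486.
True area = apparent / (areal scale) = 60000 / 1.486 ≈ 40400 km².

40400 km²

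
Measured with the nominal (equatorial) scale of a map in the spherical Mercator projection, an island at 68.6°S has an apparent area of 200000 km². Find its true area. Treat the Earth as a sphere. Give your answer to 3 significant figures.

Mercator is conformal, so the point scale is isotropic: h = k = sec φ = 1/cos φ.
Areal scale = k² = sec²φ = 1/cos²(68.6°) = 1/0.3649² = 7.511.
True area = apparent / (areal scale) = 200000 / 7.511 ≈ 26600 km².

26600 km²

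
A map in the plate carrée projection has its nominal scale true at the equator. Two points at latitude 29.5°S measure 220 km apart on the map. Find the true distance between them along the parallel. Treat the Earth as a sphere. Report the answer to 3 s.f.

For the equirectangular projection with φ₀ = 0 (plate carrée), h = 1 along meridians and k = sec φ along parallels.
Along the parallel at 29.5°, map distances are exaggerated by k = sec 29.5° = 1.149.
True distance = 220 / 1.149 = 220 × cos 29.5° ≈ 191 km.

191 km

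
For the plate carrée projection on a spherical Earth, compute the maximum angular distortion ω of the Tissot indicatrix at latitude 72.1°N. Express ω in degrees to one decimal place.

64.0°

Plate carrée maps x = Rλ, y = Rφ. The meridian scale is h = 1 and the parallel scale is k = 1/cos φ = sec φ.
At 72.1°: h = 1.000, k = 3.254; principal scales a = 3.254, b = 1.000.
sin(ω/2) = (a − b)/(a + b) = 2.254/4.254 = 0.5298, so ω = 2 arcsin(0.5298) ≈ 64.0°.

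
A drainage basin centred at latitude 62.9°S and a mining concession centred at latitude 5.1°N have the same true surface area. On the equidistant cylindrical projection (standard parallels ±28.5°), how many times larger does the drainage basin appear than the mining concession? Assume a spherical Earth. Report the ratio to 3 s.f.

The equidistant cylindrical projection with φ₀ = 28.5° has h = 1 (meridians true) and k = cos φ₀ / cos φ along parallels.
Areal scale at 62.9°: h·k = 1.000 × 1.929 = 1.929.
Areal scale at 5.1°: h·k = 1.000 × 0.8823 = 0.8823.
Ratio = 1.929/0.8823 ≈ 2.19.

2.19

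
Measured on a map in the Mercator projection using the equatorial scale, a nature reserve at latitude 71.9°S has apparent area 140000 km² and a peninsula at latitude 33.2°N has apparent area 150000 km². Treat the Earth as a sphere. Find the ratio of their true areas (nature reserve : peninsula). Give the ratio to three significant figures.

0.129

Since Mercator area scale is 1/cos²φ, the true area equals the apparent area multiplied by cos²φ.
True area of nature reserve: 140000 × cos²(71.9°) = 140000 × 0.09652 = 13510 km².
True area of peninsula: 150000 × cos²(33.2°) = 150000 × 0.7002 = 105000 km².
Ratio = 13510 / 105000 ≈ 0.129.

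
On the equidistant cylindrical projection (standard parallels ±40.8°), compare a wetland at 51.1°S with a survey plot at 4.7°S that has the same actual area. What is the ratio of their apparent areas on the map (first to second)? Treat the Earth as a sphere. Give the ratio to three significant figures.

1.59

With standard parallel φ₀ = 40.8°, the equirectangular projection gives x = Rλ cos φ₀, y = Rφ, so h = 1 and k = cos 40.8° / cos φ.
Areal scale at 51.1°: h·k = 1.000 × 1.205 = 1.205.
Areal scale at 4.7°: h·k = 1.000 × 0.7595 = 0.7595.
Ratio = 1.205/0.7595 ≈ 1.59.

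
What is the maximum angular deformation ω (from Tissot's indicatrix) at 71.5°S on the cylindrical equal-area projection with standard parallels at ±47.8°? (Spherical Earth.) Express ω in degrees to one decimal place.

78.9°

For cylindrical equal-area with standard parallel φ₀, h = cos φ / cos φ₀ and k = cos φ₀ / cos φ, so h·k = 1.
At 71.5°: h = 0.4724, k = 2.117; principal scales a = 2.117, b = 0.4724.
sin(ω/2) = (a − b)/(a + b) = 1.645/2.589 = 0.6351, so ω = 2 arcsin(0.6351) ≈ 78.9°.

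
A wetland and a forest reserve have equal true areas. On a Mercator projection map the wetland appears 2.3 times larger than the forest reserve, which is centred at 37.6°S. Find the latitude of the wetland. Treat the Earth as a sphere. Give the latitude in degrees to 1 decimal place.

On Mercator, (apparent₁)/(apparent₂) = sec²φ₁ / sec²φ₂ when true areas are equal.
cos²φ₂ / cos²φ₁ = 2.3  ⇒  cos φ₁ = cos 37.6° / √2.3 = 0.7923/1.517 = 0.5224.
φ₁ = arccos(0.5224) ≈ 58.5°.

58.5°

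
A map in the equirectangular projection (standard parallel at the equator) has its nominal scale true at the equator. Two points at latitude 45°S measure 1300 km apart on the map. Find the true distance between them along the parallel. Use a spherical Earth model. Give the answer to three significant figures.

Plate carrée maps x = Rλ, y = Rφ. The meridian scale is h = 1 and the parallel scale is k = 1/cos φ = sec φ.
Along the parallel at 45°, map distances are exaggerated by k = sec 45° = 1.414.
True distance = 1300 / 1.414 = 1300 × cos 45° ≈ 919 km.

919 km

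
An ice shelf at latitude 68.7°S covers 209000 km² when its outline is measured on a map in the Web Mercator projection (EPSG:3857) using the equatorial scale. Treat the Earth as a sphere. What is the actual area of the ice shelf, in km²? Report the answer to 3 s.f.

27600 km²

The Mercator projection is conformal; its linear scale factor is the same in every direction and equals sec φ = 1/cos φ.
Areal scale = k² = sec²φ = 1/cos²(68.7°) = 1/0.3633² = 7.579.
True area = apparent / (areal scale) = 209000 / 7.579 ≈ 27600 km².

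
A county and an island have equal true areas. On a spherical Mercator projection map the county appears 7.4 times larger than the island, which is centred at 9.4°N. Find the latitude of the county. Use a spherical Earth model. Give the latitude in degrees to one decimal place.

Mercator areal scale is sec²φ, so apparent-area ratio = sec²φ₁ / sec²φ₂ = cos²φ₂ / cos²φ₁.
cos²φ₂ / cos²φ₁ = 7.4  ⇒  cos φ₁ = cos 9.4° / √7.4 = 0.9866/2.720 = 0.3627.
φ₁ = arccos(0.3627) ≈ 68.7°.

68.7°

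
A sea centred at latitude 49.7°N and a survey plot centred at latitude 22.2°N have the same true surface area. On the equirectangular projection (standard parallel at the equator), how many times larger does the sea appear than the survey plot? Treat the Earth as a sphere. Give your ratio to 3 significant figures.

For the equirectangular projection with φ₀ = 0 (plate carrée), h = 1 along meridians and k = sec φ along parallels.
Areal scale at 49.7°: h·k = 1.000 × 1.546 = 1.546.
Areal scale at 22.2°: h·k = 1.000 × 1.080 = 1.080.
Ratio = 1.546/1.080 ≈ 1.43.

1.43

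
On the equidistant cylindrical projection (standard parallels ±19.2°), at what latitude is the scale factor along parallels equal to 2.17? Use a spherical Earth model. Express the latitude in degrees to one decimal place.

The equidistant cylindrical projection with φ₀ = 19.2° has h = 1 (meridians true) and k = cos φ₀ / cos φ along parallels.
k = cos φ₀ / cos φ = 2.17  ⇒  cos φ = cos 19.2° / 2.17 = 0.4352.
φ = arccos(0.4352) ≈ 64.2°.

64.2°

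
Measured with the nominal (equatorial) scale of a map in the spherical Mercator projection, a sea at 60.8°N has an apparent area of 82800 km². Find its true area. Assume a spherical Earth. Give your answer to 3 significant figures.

19700 km²

The Mercator projection is conformal; its linear scale factor is the same in every direction and equals sec φ = 1/cos φ.
Areal scale = k² = sec²φ = 1/cos²(60.8°) = 1/0.4879² = 4.202.
True area = apparent / (areal scale) = 82800 / 4.202 ≈ 19700 km².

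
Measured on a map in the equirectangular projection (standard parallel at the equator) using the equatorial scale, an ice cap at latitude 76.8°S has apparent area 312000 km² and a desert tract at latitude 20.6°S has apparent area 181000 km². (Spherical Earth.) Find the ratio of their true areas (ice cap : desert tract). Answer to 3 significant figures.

0.421

On the plate carrée, areal scale = h·k = 1 × sec φ, so true area = apparent × cos φ.
True area of ice cap: 312000 × cos(76.8°) = 312000 × 0.2284 = 71250 km².
True area of desert tract: 181000 × cos(20.6°) = 181000 × 0.9361 = 169400 km².
Ratio = 71250 / 169400 ≈ 0.421.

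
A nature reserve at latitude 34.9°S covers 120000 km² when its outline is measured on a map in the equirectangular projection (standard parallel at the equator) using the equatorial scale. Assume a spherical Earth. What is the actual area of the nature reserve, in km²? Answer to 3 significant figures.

In the plate carrée (x = Rλ, y = Rφ), meridians are true-scale (h = 1) and parallels are stretched by k = sec φ.
Areal scale = h·k = 1 × sec φ; at 34.9°, h = 1.000, k = 1.219, so h·k = 1.219.
True area = apparent / (areal scale) = 120000 / 1.219 ≈ 98400 km².

98400 km²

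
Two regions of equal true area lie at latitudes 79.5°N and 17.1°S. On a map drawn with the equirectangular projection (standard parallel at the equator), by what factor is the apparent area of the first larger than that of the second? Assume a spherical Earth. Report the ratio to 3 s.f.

5.24

In the plate carrée (x = Rλ, y = Rφ), meridians are true-scale (h = 1) and parallels are stretched by k = sec φ.
Areal scale at 79.5°: h·k = 1.000 × 5.487 = 5.487.
Areal scale at 17.1°: h·k = 1.000 × 1.046 = 1.046.
Ratio = 5.487/1.046 ≈ 5.24.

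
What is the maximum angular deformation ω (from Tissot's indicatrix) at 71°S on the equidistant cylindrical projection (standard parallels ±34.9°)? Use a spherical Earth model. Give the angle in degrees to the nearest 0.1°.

51.1°

The equidistant cylindrical projection with φ₀ = 34.9° has h = 1 (meridians true) and k = cos φ₀ / cos φ along parallels.
At 71°: h = 1.000, k = 2.519; principal scales a = 2.519, b = 1.000.
sin(ω/2) = (a − b)/(a + b) = 1.519/3.519 = 0.4317, so ω = 2 arcsin(0.4317) ≈ 51.1°.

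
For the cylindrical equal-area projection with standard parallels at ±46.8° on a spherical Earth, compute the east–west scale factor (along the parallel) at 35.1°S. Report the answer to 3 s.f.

For cylindrical equal-area with standard parallel φ₀, h = cos φ / cos φ₀ and k = cos φ₀ / cos φ, so h·k = 1.
k = cos 46.8° / cos 35.1° = 0.6845/0.8181 = 0.8367.

0.837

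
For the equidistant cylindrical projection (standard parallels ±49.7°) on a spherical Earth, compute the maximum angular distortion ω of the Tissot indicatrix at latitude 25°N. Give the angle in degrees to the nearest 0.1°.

With standard parallel φ₀ = 49.7°, the equirectangular projection gives x = Rλ cos φ₀, y = Rφ, so h = 1 and k = cos 49.7° / cos φ.
At 25°: h = 1.000, k = 0.7137; principal scales a = 1.000, b = 0.7137.
sin(ω/2) = (a − b)/(a + b) = 0.2863/1.714 = 0.1671, so ω = 2 arcsin(0.1671) ≈ 19.2°.

19.2°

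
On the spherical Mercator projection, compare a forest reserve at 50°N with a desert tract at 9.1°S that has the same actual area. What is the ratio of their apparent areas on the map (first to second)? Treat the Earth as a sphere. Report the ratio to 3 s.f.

2.36

On Mercator, area is exaggerated by sec²φ = 1/cos²φ.
At 50°: sec²(50°) = 1/0.6428² = 2.420.
At 9.1°: sec²(9.1°) = 1/0.9874² = 1.026.
Ratio = 2.420/1.026 = cos²(9.1°)/cos²(50°) ≈ 2.36.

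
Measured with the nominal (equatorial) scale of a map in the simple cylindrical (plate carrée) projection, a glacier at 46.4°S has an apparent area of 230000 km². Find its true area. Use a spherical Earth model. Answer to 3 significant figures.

159000 km²

For the equirectangular projection with φ₀ = 0 (plate carrée), h = 1 along meridians and k = sec φ along parallels.
Areal scale = h·k = 1 × sec φ; at 46.4°, h = 1.000, k = 1.450, so h·k = 1.450.
True area = apparent / (areal scale) = 230000 / 1.450 ≈ 159000 km².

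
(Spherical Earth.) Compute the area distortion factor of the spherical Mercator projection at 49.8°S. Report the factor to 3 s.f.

2.40

For Mercator, h = k = sec φ (a conformal cylindrical projection has a single point scale, 1/cos φ).
Areal scale = k² = sec²φ = 1/cos²(49.8°) = 1/0.6455² = 2.400.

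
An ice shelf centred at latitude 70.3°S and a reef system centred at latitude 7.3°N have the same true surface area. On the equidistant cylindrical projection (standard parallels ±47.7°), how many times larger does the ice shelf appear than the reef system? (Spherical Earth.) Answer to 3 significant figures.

2.94

The equidistant cylindrical projection with φ₀ = 47.7° has h = 1 (meridians true) and k = cos φ₀ / cos φ along parallels.
Areal scale at 70.3°: h·k = 1.000 × 1.997 = 1.997.
Areal scale at 7.3°: h·k = 1.000 × 0.6785 = 0.6785.
Ratio = 1.997/0.6785 ≈ 2.94.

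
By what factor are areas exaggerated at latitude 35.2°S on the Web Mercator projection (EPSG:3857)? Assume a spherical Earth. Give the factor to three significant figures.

Mercator is conformal, so the point scale is isotropic: h = k = sec φ = 1/cos φ.
Areal scale = k² = sec²φ = 1/cos²(35.2°) = 1/0.8171² = 1.498.

1.50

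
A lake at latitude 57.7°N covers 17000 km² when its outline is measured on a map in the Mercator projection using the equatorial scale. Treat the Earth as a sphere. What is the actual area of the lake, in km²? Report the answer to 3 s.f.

4850 km²

The Mercator projection is conformal; its linear scale factor is the same in every direction and equals sec φ = 1/cos φ.
Areal scale = k² = sec²φ = 1/cos²(57.7°) = 1/0.5344² = 3.502.
True area = apparent / (areal scale) = 17000 / 3.502 ≈ 4850 km².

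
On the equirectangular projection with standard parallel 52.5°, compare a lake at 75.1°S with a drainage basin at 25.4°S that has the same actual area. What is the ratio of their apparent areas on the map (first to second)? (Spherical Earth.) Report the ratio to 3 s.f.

3.51

In the equirectangular projection with standard parallel φ₀ = 52.5° (x = Rλ cos φ₀, y = Rφ), meridians are true-scale (h = 1) and the parallel scale is k = cos φ₀ / cos φ.
Areal scale at 75.1°: h·k = 1.000 × 2.367 = 2.367.
Areal scale at 25.4°: h·k = 1.000 × 0.6739 = 0.6739.
Ratio = 2.367/0.6739 ≈ 3.51.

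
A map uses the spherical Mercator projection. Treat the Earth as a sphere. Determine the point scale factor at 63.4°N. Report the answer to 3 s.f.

2.23

Mercator is conformal, so the point scale is isotropic: h = k = sec φ = 1/cos φ.
k = 1/cos 63.4° = 1/0.4478 = 2.233.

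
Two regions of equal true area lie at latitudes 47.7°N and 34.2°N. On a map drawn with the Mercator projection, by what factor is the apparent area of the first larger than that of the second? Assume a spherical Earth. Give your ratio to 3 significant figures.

On Mercator, area is exaggerated by sec²φ = 1/cos²φ.
At 47.7°: sec²(47.7°) = 1/0.6730² = 2.208.
At 34.2°: sec²(34.2°) = 1/0.8271² = 1.462.
Ratio = 2.208/1.462 = cos²(34.2°)/cos²(47.7°) ≈ 1.51.

1.51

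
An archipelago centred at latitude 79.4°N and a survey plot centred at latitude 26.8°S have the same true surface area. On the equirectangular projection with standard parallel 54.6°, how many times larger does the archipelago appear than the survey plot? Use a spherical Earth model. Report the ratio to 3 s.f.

4.85

In the equirectangular projection with standard parallel φ₀ = 54.6° (x = Rλ cos φ₀, y = Rφ), meridians are true-scale (h = 1) and the parallel scale is k = cos φ₀ / cos φ.
Areal scale at 79.4°: h·k = 1.000 × 3.149 = 3.149.
Areal scale at 26.8°: h·k = 1.000 × 0.6490 = 0.6490.
Ratio = 3.149/0.6490 ≈ 4.85.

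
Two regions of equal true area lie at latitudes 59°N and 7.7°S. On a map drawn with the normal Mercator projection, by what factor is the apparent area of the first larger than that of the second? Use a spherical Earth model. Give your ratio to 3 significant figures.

3.70

On Mercator, area is exaggerated by sec²φ = 1/cos²φ.
At 59°: sec²(59°) = 1/0.5150² = 3.770.
At 7.7°: sec²(7.7°) = 1/0.9910² = 1.018.
Ratio = 3.770/1.018 = cos²(7.7°)/cos²(59°) ≈ 3.70.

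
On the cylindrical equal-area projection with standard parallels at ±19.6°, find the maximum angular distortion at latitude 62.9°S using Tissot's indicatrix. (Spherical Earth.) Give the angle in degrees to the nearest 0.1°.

76.8°

A cylindrical equal-area projection with standard parallel φ₀ has meridian scale h = cos φ / cos φ₀ and parallel scale k = cos φ₀ / cos φ (so areas are preserved, h·k = 1).
At 62.9°: h = 0.4836, k = 2.068; principal scales a = 2.068, b = 0.4836.
sin(ω/2) = (a − b)/(a + b) = 1.584/2.552 = 0.6210, so ω = 2 arcsin(0.6210) ≈ 76.8°.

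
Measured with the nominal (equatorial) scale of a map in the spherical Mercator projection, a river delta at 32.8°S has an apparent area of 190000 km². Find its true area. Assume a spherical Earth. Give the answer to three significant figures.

The Mercator projection is conformal; its linear scale factor is the same in every direction and equals sec φ = 1/cos φ.
Areal scale = k² = sec²φ = 1/cos²(32.8°) = 1/0.8406² = 1.415.
True area = apparent / (areal scale) = 190000 / 1.415 ≈ 134000 km².

134000 km²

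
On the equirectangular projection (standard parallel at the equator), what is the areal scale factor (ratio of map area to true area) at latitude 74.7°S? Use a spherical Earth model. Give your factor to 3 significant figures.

For the equirectangular projection with φ₀ = 0 (plate carrée), h = 1 along meridians and k = sec φ along parallels.
Areal scale = h·k = 1 × sec φ; at 74.7°, h = 1.000, k = 3.790, so h·k = 3.790.

3.79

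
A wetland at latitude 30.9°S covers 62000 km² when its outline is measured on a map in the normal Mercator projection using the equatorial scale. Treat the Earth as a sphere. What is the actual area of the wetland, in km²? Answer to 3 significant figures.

The Mercator projection is conformal; its linear scale factor is the same in every direction and equals sec φ = 1/cos φ.
Areal scale = k² = sec²φ = 1/cos²(30.9°) = 1/0.8581² = 1.358.
True area = apparent / (areal scale) = 62000 / 1.358 ≈ 45600 km².

45600 km²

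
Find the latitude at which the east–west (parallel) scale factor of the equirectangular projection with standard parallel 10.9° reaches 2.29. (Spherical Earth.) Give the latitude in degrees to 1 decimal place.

64.6°

With standard parallel φ₀ = 10.9°, the equirectangular projection gives x = Rλ cos φ₀, y = Rφ, so h = 1 and k = cos 10.9° / cos φ.
k = cos φ₀ / cos φ = 2.29  ⇒  cos φ = cos 10.9° / 2.29 = 0.4288.
φ = arccos(0.4288) ≈ 64.6°.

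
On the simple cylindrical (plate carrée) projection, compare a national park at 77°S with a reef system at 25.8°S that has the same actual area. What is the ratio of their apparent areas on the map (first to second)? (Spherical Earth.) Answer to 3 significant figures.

Plate carrée maps x = Rλ, y = Rφ. The meridian scale is h = 1 and the parallel scale is k = 1/cos φ = sec φ.
Areal scale at 77°: h·k = 1.000 × 4.445 = 4.445.
Areal scale at 25.8°: h·k = 1.000 × 1.111 = 1.111.
Ratio = 4.445/1.111 ≈ 4.00.

4.00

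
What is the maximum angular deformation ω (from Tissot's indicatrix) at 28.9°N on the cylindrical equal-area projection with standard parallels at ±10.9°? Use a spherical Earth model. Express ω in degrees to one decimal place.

Cylindrical equal-area (φ₀ = 10.9°): h = cos φ / cos 10.9° along meridians, k = cos 10.9° / cos φ along parallels; h·k = 1.
At 28.9°: h = 0.8915, k = 1.122; principal scales a = 1.122, b = 0.8915.
sin(ω/2) = (a − b)/(a + b) = 0.2301/2.013 = 0.1143, so ω = 2 arcsin(0.1143) ≈ 13.1°.

13.1°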